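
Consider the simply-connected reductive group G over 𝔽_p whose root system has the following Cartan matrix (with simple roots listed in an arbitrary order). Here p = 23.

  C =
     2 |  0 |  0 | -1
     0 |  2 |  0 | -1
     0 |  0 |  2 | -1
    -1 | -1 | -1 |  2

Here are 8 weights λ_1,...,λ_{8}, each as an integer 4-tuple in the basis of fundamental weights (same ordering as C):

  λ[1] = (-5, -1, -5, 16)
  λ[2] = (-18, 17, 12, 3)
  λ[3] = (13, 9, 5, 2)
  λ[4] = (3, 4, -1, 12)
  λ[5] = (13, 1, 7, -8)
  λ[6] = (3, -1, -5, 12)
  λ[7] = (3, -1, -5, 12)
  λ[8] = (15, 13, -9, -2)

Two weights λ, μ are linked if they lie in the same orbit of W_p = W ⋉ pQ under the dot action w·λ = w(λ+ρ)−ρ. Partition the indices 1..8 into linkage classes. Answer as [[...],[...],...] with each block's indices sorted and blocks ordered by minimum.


Root system D_4: the 4×4 matrix C matches after relabeling.

W_23-reps of the 8 weights in Ā_23 (same 4-coord order as C):

    λ_1 → (4, 0, 4, 6)
    λ_2 → (4, 5, 0, 1)
    λ_3 → (4, 0, 4, 6)
    λ_4 → (4, 5, 0, 1)
    λ_5 → (7, 5, 1, 2)
    λ_6 → (4, 0, 4, 6)
    λ_7 → (4, 0, 4, 6)
    λ_8 → (7, 5, 1, 2)

The 8 indices split into 3 linkage classes (same alcove rep ⇔ same W_23-dot-orbit):

[[1, 3, 6, 7], [2, 4], [5, 8]]


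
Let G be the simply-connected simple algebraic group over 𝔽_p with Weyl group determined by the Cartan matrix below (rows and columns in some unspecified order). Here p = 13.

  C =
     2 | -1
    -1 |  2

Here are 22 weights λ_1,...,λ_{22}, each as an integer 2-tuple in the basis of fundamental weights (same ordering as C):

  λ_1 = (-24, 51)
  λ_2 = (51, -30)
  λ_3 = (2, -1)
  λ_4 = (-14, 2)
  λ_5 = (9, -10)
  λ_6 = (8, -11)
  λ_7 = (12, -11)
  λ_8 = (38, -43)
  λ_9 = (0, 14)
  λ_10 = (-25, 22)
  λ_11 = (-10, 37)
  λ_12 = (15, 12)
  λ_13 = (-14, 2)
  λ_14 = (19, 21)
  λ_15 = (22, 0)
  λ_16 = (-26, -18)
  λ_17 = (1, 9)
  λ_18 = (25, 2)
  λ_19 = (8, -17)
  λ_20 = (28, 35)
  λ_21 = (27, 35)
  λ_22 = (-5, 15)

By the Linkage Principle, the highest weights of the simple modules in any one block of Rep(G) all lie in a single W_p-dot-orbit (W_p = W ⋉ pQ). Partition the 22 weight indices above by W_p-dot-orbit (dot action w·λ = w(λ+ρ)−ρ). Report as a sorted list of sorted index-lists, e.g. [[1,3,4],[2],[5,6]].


C ↔ A_2 under row/col permutation; |W(A_2)| = 6.

λ_j+ρ reflected into Ā_13 (⟨·,θ^∨⟩≤13); 2-tuples as given:

    λ_1 → (3, 0)
    λ_2 → (3, 0)
    λ_3 → (3, 0)
    λ_4 → (3, 10)
    λ_5 → (1, 9)
    λ_6 → (1, 9)
    λ_7 → (3, 10)
    λ_8 → (3, 0)
    λ_9 → (2, 10)
    λ_10 → (2, 10)
    λ_11 → (1, 9)
    λ_12 → (3, 0)
    λ_13 → (3, 10)
    λ_14 → (4, 6)
    λ_15 → (2, 10)
    λ_16 → (1, 9)
    λ_17 → (2, 10)
    λ_18 → (3, 10)
    λ_19 → (4, 6)
    λ_20 → (3, 10)
    λ_21 → (2, 10)
    λ_22 → (1, 9)

These 22 weights hit 5 W_13-dot-orbits; sizes (5, 5, 5, 5, 2):

[[1, 2, 3, 8, 12], [4, 7, 13, 18, 20], [5, 6, 11, 16, 22], [9, 10, 15, 17, 21], [14, 19]]


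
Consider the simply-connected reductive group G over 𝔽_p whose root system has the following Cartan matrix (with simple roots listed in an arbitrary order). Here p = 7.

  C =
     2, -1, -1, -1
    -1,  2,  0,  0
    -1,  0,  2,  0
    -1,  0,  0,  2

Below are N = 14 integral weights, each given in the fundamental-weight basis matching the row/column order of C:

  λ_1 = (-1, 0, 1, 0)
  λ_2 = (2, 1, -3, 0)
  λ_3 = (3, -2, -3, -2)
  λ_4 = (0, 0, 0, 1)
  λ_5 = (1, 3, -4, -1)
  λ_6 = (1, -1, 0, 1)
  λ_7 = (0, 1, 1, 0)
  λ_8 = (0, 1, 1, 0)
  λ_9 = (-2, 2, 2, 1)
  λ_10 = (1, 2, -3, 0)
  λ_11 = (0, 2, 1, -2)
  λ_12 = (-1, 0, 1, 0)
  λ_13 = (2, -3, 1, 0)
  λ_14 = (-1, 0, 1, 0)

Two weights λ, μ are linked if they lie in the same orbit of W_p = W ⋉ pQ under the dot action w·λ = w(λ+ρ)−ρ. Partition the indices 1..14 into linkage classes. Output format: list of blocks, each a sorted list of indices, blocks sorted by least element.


Cartan matrix: type D_4 (|W|=192); un-permuting the 4 rows.

Folding the 14 weights λ_j+ρ into Ā_7 (reps in the given 4-coord order):

  1: (0, 1, 2, 1) · 2: (1, 2, 2, 1) · 3: (0, 1, 2, 1) · 4: (1, 1, 1, 2) · 5: (0, 3, 2, 1) · 6: (2, 0, 1, 2) · 7: (1, 2, 2, 1) · 8: (1, 2, 2, 1) · 9: (1, 2, 2, 1) · 10: (0, 3, 2, 1) · 11: (0, 3, 2, 1) · 12: (0, 1, 2, 1) · 13: (1, 2, 2, 1) · 14: (0, 1, 2, 1)

The 14 indices split into 5 linkage classes (same alcove rep ⇔ same W_7-dot-orbit):

[[1, 3, 12, 14], [2, 7, 8, 9, 13], [4], [5, 10, 11], [6]]


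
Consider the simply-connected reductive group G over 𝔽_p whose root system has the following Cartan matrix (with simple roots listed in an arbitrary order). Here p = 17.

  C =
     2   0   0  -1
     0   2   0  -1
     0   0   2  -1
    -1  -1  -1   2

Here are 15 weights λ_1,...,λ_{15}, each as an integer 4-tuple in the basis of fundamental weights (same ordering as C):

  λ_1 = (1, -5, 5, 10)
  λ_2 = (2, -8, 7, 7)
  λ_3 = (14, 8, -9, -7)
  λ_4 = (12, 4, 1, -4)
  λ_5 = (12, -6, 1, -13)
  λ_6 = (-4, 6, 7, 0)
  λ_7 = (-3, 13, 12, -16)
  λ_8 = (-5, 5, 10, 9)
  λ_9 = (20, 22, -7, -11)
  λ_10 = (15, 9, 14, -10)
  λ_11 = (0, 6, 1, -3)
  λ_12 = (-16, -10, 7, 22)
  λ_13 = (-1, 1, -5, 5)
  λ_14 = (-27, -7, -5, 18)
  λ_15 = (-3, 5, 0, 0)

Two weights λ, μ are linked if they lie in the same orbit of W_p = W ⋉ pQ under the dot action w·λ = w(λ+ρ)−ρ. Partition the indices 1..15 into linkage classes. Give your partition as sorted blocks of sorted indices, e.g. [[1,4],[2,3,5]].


C ↔ D_4 under row/col permutation; |W(D_4)| = 192.

Alcove-folded reps (p=17, 15 weights, presented ϖ-order):

  λ_1 → (0, 2, 4, 2)
  λ_2 → (1, 5, 6, 2)
  λ_3 → (1, 5, 6, 2)
  λ_4 → (10, 2, 1, 2)
  λ_5 → (10, 2, 1, 2)
  λ_6 → (1, 5, 6, 2)
  λ_7 → (10, 2, 1, 2)
  λ_8 → (6, 4, 1, 0)
  λ_9 → (6, 4, 1, 0)
  λ_10 → (1, 5, 0, 1)
  λ_11 → (1, 5, 0, 1)
  λ_12 → (1, 5, 6, 2)
  λ_13 → (0, 2, 4, 2)
  λ_14 → (0, 2, 4, 2)
  λ_15 → (1, 5, 0, 1)

Grouping the 15 weights by Ā_17-representative: 5 linkage classes.

[[1, 13, 14], [2, 3, 6, 12], [4, 5, 7], [8, 9], [10, 11, 15]]


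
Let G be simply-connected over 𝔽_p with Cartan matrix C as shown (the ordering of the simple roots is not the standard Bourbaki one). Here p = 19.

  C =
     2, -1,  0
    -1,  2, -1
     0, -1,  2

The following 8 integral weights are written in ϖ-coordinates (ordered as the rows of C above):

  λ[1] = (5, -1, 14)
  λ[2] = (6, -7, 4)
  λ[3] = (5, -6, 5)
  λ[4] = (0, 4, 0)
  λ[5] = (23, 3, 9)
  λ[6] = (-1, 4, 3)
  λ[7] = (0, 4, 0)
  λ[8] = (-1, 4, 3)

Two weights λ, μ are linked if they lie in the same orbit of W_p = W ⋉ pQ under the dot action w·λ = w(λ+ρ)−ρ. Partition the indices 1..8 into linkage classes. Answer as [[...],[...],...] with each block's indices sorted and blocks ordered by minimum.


Cartan matrix: type A_3 (|W|=24); un-permuting the 3 rows.

Folding the 8 weights λ_j+ρ into Ā_19 (reps in the given 3-coord order):

  [1] (4, 0, 13);  [2] (1, 5, 1);  [3] (1, 5, 1);  [4] (1, 5, 1);  [5] (0, 5, 4);  [6] (0, 5, 4);  [7] (1, 5, 1);  [8] (0, 5, 4)

The 8 indices split into 3 linkage classes (same alcove rep ⇔ same W_19-dot-orbit):

[[1], [2, 3, 4, 7], [5, 6, 8]]


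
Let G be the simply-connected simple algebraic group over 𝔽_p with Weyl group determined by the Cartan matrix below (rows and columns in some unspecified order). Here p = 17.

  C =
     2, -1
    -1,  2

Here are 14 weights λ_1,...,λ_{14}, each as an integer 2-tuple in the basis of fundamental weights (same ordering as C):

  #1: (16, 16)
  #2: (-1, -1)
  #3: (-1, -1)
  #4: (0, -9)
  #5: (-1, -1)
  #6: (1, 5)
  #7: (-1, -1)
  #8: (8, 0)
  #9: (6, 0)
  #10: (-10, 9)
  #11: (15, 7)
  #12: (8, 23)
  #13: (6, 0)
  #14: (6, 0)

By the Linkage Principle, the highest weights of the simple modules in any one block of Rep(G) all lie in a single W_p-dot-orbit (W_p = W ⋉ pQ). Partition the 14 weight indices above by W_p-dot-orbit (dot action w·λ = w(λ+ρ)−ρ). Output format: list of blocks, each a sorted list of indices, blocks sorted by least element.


A_2 Cartan matrix, 2 simple roots permuted; ρ=(1,1).

λ_j+ρ reflected into Ā_17 (⟨·,θ^∨⟩≤17); 2-tuples as given:

  1: (0, 0) · 2: (0, 0) · 3: (0, 0) · 4: (7, 1) · 5: (0, 0) · 6: (2, 6) · 7: (0, 0) · 8: (9, 1) · 9: (7, 1) · 10: (9, 1) · 11: (9, 1) · 12: (7, 1) · 13: (7, 1) · 14: (7, 1)

The 14 indices split into 4 linkage classes (same alcove rep ⇔ same W_17-dot-orbit):

[[1, 2, 3, 5, 7], [4, 9, 12, 13, 14], [6], [8, 10, 11]]


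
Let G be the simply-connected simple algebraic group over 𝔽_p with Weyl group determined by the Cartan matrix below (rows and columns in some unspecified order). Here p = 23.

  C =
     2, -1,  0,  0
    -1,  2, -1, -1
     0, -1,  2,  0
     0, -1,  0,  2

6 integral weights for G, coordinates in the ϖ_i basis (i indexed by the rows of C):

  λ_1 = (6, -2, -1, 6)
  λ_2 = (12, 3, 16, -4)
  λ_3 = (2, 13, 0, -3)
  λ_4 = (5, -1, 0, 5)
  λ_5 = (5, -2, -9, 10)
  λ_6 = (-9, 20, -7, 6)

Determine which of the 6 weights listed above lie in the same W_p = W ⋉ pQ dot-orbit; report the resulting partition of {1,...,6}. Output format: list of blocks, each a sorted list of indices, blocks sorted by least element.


D_4 Cartan matrix, 4 simple roots permuted; ρ=(1,1,1,1).

Alcove-folded reps (p=23, 6 weights, presented ϖ-order):

    [1] (6, 0, 1, 6)
    [2] (2, 3, 6, 8)
    [3] (3, 5, 1, 2)
    [4] (6, 0, 1, 6)
    [5] (3, 5, 1, 2)
    [6] (3, 5, 1, 2)

3 distinct reps among the 6 weights ⇒ 3 W_23-linkage classes:

[[1, 4], [2], [3, 5, 6]]


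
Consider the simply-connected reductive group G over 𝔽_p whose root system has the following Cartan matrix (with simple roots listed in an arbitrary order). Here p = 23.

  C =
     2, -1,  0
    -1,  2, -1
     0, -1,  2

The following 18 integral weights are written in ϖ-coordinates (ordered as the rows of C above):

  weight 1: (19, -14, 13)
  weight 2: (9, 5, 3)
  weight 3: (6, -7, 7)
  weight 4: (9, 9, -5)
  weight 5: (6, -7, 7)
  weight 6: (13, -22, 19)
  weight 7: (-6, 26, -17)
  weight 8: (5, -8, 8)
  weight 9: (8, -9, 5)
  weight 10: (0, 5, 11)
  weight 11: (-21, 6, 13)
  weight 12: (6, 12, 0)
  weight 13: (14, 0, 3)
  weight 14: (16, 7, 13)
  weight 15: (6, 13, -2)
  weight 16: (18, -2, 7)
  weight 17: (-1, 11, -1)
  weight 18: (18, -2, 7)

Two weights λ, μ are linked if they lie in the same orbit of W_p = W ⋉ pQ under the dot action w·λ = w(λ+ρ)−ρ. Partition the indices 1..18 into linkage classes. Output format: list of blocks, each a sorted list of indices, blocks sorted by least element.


Cartan matrix: type A_3 (|W|=24); un-permuting the 3 rows.

Folding the 18 weights λ_j+ρ into Ā_23 (reps in the given 3-coord order):

  [1] (7, 13, 1) · [2] (10, 6, 4) · [3] (1, 6, 2) · [4] (10, 6, 4) · [5] (1, 6, 2) · [6] (7, 13, 1) · [7] (1, 6, 12) · [8] (1, 6, 2) · [9] (1, 6, 2) · [10] (1, 6, 12) · [11] (7, 13, 1) · [12] (7, 13, 1) · [13] (15, 1, 4) · [14] (1, 6, 2) · [15] (7, 13, 1) · [16] (15, 1, 4) · [17] (0, 12, 0) · [18] (15, 1, 4)

Grouping the 18 weights by Ā_23-representative: 6 linkage classes.

[[1, 6, 11, 12, 15], [2, 4], [3, 5, 8, 9, 14], [7, 10], [13, 16, 18], [17]]


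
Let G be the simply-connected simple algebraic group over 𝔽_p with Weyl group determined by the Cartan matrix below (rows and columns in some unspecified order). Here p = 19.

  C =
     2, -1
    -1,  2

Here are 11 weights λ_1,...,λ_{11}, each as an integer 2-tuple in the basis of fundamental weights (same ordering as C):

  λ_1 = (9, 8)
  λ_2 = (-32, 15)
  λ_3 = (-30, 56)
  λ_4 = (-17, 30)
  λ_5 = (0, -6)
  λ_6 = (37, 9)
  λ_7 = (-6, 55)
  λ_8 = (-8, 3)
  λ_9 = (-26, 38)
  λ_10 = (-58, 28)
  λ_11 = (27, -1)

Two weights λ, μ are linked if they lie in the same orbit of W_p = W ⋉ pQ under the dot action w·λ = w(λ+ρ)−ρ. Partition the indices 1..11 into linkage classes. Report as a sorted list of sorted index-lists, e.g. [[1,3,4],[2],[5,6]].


A_2 Cartan matrix, 2 simple roots permuted; ρ=(1,1).

W_19-reps of the 11 weights in Ā_19 (same 2-coord order as C):

    1: (10, 9)
    2: (4, 3)
    3: (10, 9)
    4: (4, 3)
    5: (4, 1)
    6: (10, 9)
    7: (1, 5)
    8: (4, 3)
    9: (1, 5)
    10: (10, 9)
    11: (10, 9)

Grouping the 11 weights by Ā_19-representative: 4 linkage classes.

[[1, 3, 6, 10, 11], [2, 4, 8], [5], [7, 9]]


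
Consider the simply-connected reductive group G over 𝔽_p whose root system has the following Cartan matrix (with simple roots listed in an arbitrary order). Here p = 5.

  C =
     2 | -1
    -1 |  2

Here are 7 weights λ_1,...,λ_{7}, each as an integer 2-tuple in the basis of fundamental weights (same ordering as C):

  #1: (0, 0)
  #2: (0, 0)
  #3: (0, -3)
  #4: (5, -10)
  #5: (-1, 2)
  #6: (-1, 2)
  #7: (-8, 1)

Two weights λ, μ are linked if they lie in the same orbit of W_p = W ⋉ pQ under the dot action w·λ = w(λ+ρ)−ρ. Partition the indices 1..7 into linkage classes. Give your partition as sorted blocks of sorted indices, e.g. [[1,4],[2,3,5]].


A_2 Cartan matrix, 2 simple roots permuted; ρ=(1,1).

W_5-reps of the 7 weights in Ā_5 (same 2-coord order as C):

  λ_1+ρ ↦ (1, 1) · λ_2+ρ ↦ (1, 1) · λ_3+ρ ↦ (1, 1) · λ_4+ρ ↦ (1, 1) · λ_5+ρ ↦ (0, 3) · λ_6+ρ ↦ (0, 3) · λ_7+ρ ↦ (0, 3)

2 distinct reps among the 7 weights ⇒ 2 W_5-linkage classes:

[[1, 2, 3, 4], [5, 6, 7]]


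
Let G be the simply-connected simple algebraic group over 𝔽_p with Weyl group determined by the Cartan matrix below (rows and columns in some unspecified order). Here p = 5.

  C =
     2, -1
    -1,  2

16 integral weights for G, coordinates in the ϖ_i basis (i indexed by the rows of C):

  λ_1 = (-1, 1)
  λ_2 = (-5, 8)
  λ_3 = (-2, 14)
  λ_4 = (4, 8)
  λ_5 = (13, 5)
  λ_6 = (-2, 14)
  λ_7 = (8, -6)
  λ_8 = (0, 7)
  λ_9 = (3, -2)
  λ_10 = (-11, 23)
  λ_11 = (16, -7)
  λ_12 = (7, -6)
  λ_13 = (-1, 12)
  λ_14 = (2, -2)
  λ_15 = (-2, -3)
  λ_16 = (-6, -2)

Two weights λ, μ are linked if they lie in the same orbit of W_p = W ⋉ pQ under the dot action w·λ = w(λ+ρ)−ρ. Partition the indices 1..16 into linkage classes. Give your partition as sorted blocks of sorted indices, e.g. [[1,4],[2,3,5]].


C ↔ A_2 under row/col permutation; |W(A_2)| = 6.

W_5-reps of the 16 weights in Ā_5 (same 2-coord order as C):

  λ_1 → (0, 2) · λ_2 → (0, 1) · λ_3 → (0, 1) · λ_4 → (0, 4) · λ_5 → (0, 4) · λ_6 → (0, 1) · λ_7 → (0, 1) · λ_8 → (3, 1) · λ_9 → (3, 1) · λ_10 → (0, 4) · λ_11 → (3, 1) · λ_12 → (0, 2) · λ_13 → (2, 0) · λ_14 → (2, 1) · λ_15 → (2, 1) · λ_16 → (0, 4)

The 16 indices split into 6 linkage classes (same alcove rep ⇔ same W_5-dot-orbit):

[[1, 12], [2, 3, 6, 7], [4, 5, 10, 16], [8, 9, 11], [13], [14, 15]]


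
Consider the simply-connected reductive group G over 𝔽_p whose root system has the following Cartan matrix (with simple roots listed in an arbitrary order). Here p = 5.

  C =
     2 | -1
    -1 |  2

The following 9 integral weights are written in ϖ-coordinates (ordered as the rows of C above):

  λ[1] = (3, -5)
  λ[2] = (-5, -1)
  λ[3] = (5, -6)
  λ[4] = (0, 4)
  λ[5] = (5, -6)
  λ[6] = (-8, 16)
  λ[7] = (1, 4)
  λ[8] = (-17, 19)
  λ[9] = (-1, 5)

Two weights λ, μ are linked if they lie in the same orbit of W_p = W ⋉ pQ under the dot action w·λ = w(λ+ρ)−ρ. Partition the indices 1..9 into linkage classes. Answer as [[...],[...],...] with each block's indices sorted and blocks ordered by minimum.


Dynkin diagram of C (from the 2 off-diagonal −1 entries): A_2.

W_5-reps of the 9 weights in Ā_5 (same 2-coord order as C):

    1: (0, 4)
    2: (0, 4)
    3: (0, 4)
    4: (0, 4)
    5: (0, 4)
    6: (0, 3)
    7: (0, 3)
    8: (1, 4)
    9: (1, 4)

Linkage partition of the 9 weights (3 classes, p=5):

[[1, 2, 3, 4, 5], [6, 7], [8, 9]]


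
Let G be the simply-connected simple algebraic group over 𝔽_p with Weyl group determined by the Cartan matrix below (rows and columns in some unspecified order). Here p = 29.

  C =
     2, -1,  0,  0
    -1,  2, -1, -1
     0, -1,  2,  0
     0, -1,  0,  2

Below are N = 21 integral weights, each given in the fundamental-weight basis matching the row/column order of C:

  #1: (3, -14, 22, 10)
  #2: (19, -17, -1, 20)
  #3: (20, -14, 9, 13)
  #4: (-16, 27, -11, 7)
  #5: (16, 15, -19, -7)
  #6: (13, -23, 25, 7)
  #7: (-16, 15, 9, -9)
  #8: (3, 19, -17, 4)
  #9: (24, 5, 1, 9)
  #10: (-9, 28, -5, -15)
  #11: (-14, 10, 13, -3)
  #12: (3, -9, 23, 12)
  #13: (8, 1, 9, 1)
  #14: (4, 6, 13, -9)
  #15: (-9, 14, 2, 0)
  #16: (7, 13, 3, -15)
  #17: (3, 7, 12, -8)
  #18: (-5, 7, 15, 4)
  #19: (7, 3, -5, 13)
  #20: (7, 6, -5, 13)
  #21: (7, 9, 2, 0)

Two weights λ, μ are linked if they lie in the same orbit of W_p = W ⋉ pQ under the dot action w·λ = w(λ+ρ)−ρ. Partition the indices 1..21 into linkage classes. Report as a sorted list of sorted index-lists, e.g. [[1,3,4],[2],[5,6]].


C ↔ D_4 under row/col permutation; |W(D_4)| = 192.

Ā_29 reps of the 21 weights (D_4, coords as presented):

    λ_1+ρ ↦ (9, 2, 10, 2)
    λ_2+ρ ↦ (4, 0, 16, 5)
    λ_3+ρ ↦ (8, 7, 3, 1)
    λ_4+ρ ↦ (8, 7, 3, 1)
    λ_5+ρ ↦ (9, 2, 10, 2)
    λ_6+ρ ↦ (8, 0, 4, 14)
    λ_7+ρ ↦ (8, 7, 3, 1)
    λ_8+ρ ↦ (4, 0, 16, 5)
    λ_9+ρ ↦ (9, 2, 10, 2)
    λ_10+ρ ↦ (8, 0, 4, 14)
    λ_11+ρ ↦ (9, 2, 10, 2)
    λ_12+ρ ↦ (4, 0, 16, 5)
    λ_13+ρ ↦ (9, 2, 10, 2)
    λ_14+ρ ↦ (4, 1, 13, 7)
    λ_15+ρ ↦ (8, 7, 3, 1)
    λ_16+ρ ↦ (8, 0, 4, 14)
    λ_17+ρ ↦ (4, 1, 13, 7)
    λ_18+ρ ↦ (4, 0, 16, 5)
    λ_19+ρ ↦ (8, 0, 4, 14)
    λ_20+ρ ↦ (8, 0, 4, 14)
    λ_21+ρ ↦ (8, 7, 3, 1)

Linkage partition of the 21 weights (5 classes, p=29):

[[1, 5, 9, 11, 13], [2, 8, 12, 18], [3, 4, 7, 15, 21], [6, 10, 16, 19, 20], [14, 17]]


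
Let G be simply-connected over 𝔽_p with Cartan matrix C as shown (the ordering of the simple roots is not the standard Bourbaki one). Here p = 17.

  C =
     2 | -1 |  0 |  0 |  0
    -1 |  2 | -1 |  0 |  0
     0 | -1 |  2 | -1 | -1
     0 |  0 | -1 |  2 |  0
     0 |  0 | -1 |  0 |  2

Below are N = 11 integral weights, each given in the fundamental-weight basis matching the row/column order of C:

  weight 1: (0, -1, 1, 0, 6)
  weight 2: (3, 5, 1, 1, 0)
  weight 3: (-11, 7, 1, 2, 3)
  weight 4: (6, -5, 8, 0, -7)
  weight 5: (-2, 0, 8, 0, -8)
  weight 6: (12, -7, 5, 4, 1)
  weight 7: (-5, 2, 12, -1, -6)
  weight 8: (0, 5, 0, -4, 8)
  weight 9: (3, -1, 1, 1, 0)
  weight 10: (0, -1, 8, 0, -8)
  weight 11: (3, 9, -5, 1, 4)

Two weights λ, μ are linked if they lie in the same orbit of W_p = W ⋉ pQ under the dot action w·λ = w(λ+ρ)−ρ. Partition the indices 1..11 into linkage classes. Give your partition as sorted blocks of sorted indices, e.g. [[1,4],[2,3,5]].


Type D_5, rank 5, |W|=1920; reorder rows/cols to standard.

λ_j+ρ reflected into Ā_17 (⟨·,θ^∨⟩≤17); 5-tuples as given:

  1: (1, 0, 2, 1, 7)
  2: (4, 0, 2, 2, 1)
  3: (8, 0, 0, 3, 4)
  4: (3, 3, 1, 0, 5)
  5: (1, 0, 2, 1, 7)
  6: (4, 0, 2, 2, 1)
  7: (3, 3, 1, 0, 5)
  8: (1, 0, 2, 1, 7)
  9: (4, 0, 2, 2, 1)
  10: (1, 0, 2, 1, 7)
  11: (4, 0, 2, 2, 1)

The 11 indices split into 4 linkage classes (same alcove rep ⇔ same W_17-dot-orbit):

[[1, 5, 8, 10], [2, 6, 9, 11], [3], [4, 7]]


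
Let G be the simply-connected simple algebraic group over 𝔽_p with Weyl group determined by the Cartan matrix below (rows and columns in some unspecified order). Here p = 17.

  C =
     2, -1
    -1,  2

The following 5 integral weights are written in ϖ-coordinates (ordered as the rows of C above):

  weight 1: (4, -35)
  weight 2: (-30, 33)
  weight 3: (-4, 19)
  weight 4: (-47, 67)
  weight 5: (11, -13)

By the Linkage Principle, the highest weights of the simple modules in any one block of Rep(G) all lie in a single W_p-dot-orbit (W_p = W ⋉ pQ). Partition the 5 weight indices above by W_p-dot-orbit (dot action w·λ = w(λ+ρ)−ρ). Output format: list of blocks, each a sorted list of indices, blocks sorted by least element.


Type A_2, rank 2, |W|=6; reorder rows/cols to standard.

Folding the 5 weights λ_j+ρ into Ā_17 (reps in the given 2-coord order):

  λ_1 → (0, 12);  λ_2 → (0, 12);  λ_3 → (0, 14);  λ_4 → (0, 12);  λ_5 → (0, 12)

These 5 weights hit 2 W_17-dot-orbits; sizes (4, 1):

[[1, 2, 4, 5], [3]]


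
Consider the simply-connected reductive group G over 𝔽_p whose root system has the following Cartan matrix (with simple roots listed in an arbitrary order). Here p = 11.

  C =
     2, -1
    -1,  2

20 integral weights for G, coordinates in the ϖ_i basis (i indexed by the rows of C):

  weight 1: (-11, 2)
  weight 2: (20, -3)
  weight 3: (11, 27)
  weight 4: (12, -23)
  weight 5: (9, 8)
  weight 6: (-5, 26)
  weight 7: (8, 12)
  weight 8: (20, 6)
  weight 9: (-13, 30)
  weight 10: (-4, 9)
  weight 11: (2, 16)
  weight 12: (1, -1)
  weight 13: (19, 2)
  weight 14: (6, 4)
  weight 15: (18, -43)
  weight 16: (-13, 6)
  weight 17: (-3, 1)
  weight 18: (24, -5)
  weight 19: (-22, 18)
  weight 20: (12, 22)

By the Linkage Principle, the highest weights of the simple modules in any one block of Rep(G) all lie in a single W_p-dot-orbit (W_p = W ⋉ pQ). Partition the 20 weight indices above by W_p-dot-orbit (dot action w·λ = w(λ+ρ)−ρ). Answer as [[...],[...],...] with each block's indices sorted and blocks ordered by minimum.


Root system A_2: the 2×2 matrix C matches after relabeling.

Ā_11 reps of the 20 weights (A_2, coords as presented):

  λ_1+ρ ↦ (3, 7)
  λ_2+ρ ↦ (1, 8)
  λ_3+ρ ↦ (6, 4)
  λ_4+ρ ↦ (2, 0)
  λ_5+ρ ↦ (2, 1)
  λ_6+ρ ↦ (6, 4)
  λ_7+ρ ↦ (2, 0)
  λ_8+ρ ↦ (6, 4)
  λ_9+ρ ↦ (1, 8)
  λ_10+ρ ↦ (3, 7)
  λ_11+ρ ↦ (6, 2)
  λ_12+ρ ↦ (2, 0)
  λ_13+ρ ↦ (1, 8)
  λ_14+ρ ↦ (6, 4)
  λ_15+ρ ↦ (2, 1)
  λ_16+ρ ↦ (6, 4)
  λ_17+ρ ↦ (2, 0)
  λ_18+ρ ↦ (3, 7)
  λ_19+ρ ↦ (1, 8)
  λ_20+ρ ↦ (1, 8)

These 20 weights hit 6 W_11-dot-orbits; sizes (3, 5, 5, 4, 2, 1):

[[1, 10, 18], [2, 9, 13, 19, 20], [3, 6, 8, 14, 16], [4, 7, 12, 17], [5, 15], [11]]


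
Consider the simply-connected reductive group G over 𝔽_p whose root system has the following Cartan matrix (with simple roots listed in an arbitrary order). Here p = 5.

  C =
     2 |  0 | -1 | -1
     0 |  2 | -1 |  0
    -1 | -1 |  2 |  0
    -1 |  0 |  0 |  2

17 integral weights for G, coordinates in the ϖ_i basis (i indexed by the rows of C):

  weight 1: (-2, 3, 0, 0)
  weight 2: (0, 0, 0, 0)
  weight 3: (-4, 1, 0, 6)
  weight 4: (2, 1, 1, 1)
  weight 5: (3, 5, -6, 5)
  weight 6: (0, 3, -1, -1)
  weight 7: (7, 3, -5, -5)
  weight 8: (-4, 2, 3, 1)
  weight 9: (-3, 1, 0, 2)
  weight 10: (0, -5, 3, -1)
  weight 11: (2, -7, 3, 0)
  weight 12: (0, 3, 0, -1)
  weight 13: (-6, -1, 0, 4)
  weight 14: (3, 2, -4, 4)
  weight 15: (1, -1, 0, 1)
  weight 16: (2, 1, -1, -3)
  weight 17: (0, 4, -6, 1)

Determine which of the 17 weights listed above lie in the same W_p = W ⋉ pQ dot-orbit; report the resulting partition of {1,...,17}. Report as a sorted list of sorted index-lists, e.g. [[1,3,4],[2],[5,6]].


Dynkin diagram of C (from the 6 off-diagonal −1 entries): A_4.

Folding the 17 weights λ_j+ρ into Ā_5 (reps in the given 4-coord order):

  λ_1 → (1, 4, 0, 0)
  λ_2 → (1, 1, 1, 1)
  λ_3 → (1, 2, 0, 2)
  λ_4 → (1, 2, 0, 2)
  λ_5 → (1, 4, 0, 0)
  λ_6 → (1, 4, 0, 0)
  λ_7 → (0, 3, 1, 1)
  λ_8 → (1, 1, 1, 1)
  λ_9 → (1, 1, 1, 1)
  λ_10 → (1, 4, 0, 0)
  λ_11 → (1, 1, 1, 1)
  λ_12 → (0, 3, 1, 1)
  λ_13 → (1, 4, 0, 0)
  λ_14 → (0, 3, 1, 1)
  λ_15 → (2, 0, 1, 2)
  λ_16 → (1, 2, 0, 2)
  λ_17 → (2, 0, 1, 2)

Grouping the 17 weights by Ā_5-representative: 5 linkage classes.

[[1, 5, 6, 10, 13], [2, 8, 9, 11], [3, 4, 16], [7, 12, 14], [15, 17]]


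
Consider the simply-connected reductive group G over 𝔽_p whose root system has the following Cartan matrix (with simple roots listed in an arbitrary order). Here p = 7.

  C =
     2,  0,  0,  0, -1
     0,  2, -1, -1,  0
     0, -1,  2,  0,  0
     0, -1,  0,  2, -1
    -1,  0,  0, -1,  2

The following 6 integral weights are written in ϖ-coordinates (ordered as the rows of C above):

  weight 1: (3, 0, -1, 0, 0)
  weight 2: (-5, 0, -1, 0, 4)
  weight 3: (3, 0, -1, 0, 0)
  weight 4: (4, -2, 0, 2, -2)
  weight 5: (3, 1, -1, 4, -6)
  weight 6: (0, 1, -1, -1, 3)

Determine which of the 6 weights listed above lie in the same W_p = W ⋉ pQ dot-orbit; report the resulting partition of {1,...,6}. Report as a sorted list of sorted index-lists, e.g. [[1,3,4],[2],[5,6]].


C ↔ A_5 under row/col permutation; |W(A_5)| = 720.

Alcove-folded reps (p=7, 6 weights, presented ϖ-order):

    [1] (4, 1, 0, 1, 1)
    [2] (4, 1, 0, 1, 1)
    [3] (4, 1, 0, 1, 1)
    [4] (4, 1, 0, 1, 1)
    [5] (1, 2, 0, 0, 4)
    [6] (1, 2, 0, 0, 4)

Partition of {1..6} into 2 W_7-dot-orbits:

[[1, 2, 3, 4], [5, 6]]


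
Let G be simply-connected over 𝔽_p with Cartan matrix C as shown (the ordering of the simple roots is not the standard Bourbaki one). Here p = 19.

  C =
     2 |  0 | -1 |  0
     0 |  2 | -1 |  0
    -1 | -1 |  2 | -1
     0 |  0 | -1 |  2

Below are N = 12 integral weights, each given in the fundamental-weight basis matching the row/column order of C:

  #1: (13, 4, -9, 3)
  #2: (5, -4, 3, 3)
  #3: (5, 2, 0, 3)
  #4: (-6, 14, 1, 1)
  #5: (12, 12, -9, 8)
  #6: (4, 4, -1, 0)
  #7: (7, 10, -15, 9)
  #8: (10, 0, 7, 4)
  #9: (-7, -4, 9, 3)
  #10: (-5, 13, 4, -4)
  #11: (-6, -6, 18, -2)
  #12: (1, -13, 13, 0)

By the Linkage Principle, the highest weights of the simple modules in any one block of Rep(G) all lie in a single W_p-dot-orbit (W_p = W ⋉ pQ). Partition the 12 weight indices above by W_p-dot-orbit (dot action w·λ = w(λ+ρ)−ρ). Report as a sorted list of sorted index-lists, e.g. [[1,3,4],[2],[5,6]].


Cartan matrix: type D_4 (|W|=192); un-permuting the 4 rows.

Each λ_j+ρ reduced to Ā_19; 4-tuples below use C's row order:

    1: (6, 3, 1, 4)
    2: (6, 3, 1, 4)
    3: (6, 3, 1, 4)
    4: (2, 12, 2, 1)
    5: (5, 5, 0, 1)
    6: (5, 5, 0, 1)
    7: (6, 3, 1, 4)
    8: (5, 5, 0, 1)
    9: (6, 3, 1, 4)
    10: (2, 12, 2, 1)
    11: (5, 5, 0, 1)
    12: (2, 12, 2, 1)

The 12 indices split into 3 linkage classes (same alcove rep ⇔ same W_19-dot-orbit):

[[1, 2, 3, 7, 9], [4, 10, 12], [5, 6, 8, 11]]


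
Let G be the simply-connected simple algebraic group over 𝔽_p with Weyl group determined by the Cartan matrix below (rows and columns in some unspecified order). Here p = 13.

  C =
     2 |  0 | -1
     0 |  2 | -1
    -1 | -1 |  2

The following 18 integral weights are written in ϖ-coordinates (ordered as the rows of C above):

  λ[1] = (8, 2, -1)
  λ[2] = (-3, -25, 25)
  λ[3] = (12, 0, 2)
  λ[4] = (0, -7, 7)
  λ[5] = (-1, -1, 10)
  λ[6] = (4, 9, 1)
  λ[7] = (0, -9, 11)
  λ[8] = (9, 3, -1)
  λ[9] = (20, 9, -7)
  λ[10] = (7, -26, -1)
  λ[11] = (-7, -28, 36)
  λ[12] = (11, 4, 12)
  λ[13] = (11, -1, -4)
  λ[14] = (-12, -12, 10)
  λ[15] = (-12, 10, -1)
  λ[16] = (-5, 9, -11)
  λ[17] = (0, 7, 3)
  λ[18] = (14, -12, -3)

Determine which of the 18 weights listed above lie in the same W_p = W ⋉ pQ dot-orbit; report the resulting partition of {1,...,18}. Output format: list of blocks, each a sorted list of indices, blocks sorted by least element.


A_3 Cartan matrix, 3 simple roots permuted; ρ=(1,1,1).

Ā_13 reps of the 18 weights (A_3, coords as presented):

  λ_1 → (9, 3, 0)
  λ_2 → (0, 0, 11)
  λ_3 → (9, 3, 0)
  λ_4 → (1, 6, 2)
  λ_5 → (0, 0, 11)
  λ_6 → (1, 6, 2)
  λ_7 → (1, 8, 4)
  λ_8 → (9, 3, 0)
  λ_9 → (1, 6, 2)
  λ_10 → (1, 8, 4)
  λ_11 → (1, 6, 2)
  λ_12 → (1, 8, 4)
  λ_13 → (9, 3, 0)
  λ_14 → (0, 0, 11)
  λ_15 → (0, 0, 11)
  λ_16 → (9, 3, 0)
  λ_17 → (1, 8, 4)
  λ_18 → (0, 0, 11)

These 18 weights hit 4 W_13-dot-orbits; sizes (5, 5, 4, 4):

[[1, 3, 8, 13, 16], [2, 5, 14, 15, 18], [4, 6, 9, 11], [7, 10, 12, 17]]


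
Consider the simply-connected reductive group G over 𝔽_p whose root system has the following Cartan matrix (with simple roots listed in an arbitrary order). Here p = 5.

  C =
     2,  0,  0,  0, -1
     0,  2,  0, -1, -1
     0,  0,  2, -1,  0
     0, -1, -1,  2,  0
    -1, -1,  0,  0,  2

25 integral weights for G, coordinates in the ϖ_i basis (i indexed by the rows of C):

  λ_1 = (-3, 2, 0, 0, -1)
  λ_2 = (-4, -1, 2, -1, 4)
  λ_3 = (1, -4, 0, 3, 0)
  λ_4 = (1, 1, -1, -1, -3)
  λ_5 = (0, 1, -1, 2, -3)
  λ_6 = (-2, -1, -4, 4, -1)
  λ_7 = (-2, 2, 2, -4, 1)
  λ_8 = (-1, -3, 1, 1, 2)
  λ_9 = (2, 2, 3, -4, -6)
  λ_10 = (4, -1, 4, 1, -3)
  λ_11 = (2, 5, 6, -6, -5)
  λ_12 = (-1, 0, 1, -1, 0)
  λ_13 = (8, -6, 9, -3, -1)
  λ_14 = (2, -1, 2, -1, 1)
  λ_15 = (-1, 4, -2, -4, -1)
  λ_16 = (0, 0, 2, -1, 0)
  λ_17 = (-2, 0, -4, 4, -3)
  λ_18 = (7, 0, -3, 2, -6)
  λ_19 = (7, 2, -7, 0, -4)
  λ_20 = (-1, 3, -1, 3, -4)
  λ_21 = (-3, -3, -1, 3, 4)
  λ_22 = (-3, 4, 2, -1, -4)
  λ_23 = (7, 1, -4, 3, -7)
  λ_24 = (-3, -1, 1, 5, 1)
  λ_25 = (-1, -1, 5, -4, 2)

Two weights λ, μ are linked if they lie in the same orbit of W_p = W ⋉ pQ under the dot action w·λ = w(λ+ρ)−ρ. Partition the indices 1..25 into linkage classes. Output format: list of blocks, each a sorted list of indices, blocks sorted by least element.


C ↔ A_5 under row/col permutation; |W(A_5)| = 720.

Ā_5 reps of the 25 weights (A_5, coords as presented):

  λ_1+ρ ↦ (0, 1, 1, 1, 2) · λ_2+ρ ↦ (0, 0, 0, 0, 2) · λ_3+ρ ↦ (0, 1, 1, 1, 2) · λ_4+ρ ↦ (0, 0, 0, 0, 2) · λ_5+ρ ↦ (1, 0, 0, 3, 1) · λ_6+ρ ↦ (0, 1, 3, 1, 0) · λ_7+ρ ↦ (1, 0, 0, 3, 1) · λ_8+ρ ↦ (0, 2, 2, 0, 1) · λ_9+ρ ↦ (0, 1, 1, 1, 2) · λ_10+ρ ↦ (0, 0, 0, 0, 2) · λ_11+ρ ↦ (0, 1, 1, 1, 2) · λ_12+ρ ↦ (0, 1, 2, 0, 1) · λ_13+ρ ↦ (0, 2, 2, 0, 1) · λ_14+ρ ↦ (0, 0, 0, 0, 2) · λ_15+ρ ↦ (0, 1, 3, 1, 0) · λ_16+ρ ↦ (0, 1, 2, 0, 1) · λ_17+ρ ↦ (0, 1, 2, 0, 1) · λ_18+ρ ↦ (0, 1, 2, 0, 1) · λ_19+ρ ↦ (1, 0, 0, 3, 1) · λ_20+ρ ↦ (0, 1, 3, 1, 0) · λ_21+ρ ↦ (0, 2, 2, 0, 1) · λ_22+ρ ↦ (0, 0, 0, 0, 2) · λ_23+ρ ↦ (0, 1, 2, 0, 1) · λ_24+ρ ↦ (0, 2, 2, 0, 1) · λ_25+ρ ↦ (0, 2, 2, 0, 1)

Partition of {1..25} into 6 W_5-dot-orbits:

[[1, 3, 9, 11], [2, 4, 10, 14, 22], [5, 7, 19], [6, 15, 20], [8, 13, 21, 24, 25], [12, 16, 17, 18, 23]]


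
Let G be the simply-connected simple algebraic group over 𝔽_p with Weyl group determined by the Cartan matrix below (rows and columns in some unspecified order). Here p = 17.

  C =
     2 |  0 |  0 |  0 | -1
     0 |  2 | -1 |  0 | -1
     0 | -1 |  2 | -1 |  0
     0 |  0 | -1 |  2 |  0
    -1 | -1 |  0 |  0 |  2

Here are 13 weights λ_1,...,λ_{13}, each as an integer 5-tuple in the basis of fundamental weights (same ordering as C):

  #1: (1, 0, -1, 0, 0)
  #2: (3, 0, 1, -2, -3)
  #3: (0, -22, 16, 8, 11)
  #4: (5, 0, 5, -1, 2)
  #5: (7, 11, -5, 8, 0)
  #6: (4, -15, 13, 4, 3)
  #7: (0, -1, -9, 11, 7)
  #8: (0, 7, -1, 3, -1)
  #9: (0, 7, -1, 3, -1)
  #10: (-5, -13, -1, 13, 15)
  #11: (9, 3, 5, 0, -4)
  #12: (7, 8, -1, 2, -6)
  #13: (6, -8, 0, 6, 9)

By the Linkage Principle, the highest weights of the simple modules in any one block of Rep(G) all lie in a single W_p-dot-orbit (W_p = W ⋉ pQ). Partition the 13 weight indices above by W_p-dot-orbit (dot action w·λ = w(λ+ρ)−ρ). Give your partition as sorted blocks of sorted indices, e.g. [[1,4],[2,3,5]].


Type A_5, rank 5, |W|=720; reorder rows/cols to standard.

Ā_17 reps of the 13 weights (A_5, coords as presented):

  λ_1 → (2, 1, 0, 1, 1)
  λ_2 → (2, 1, 0, 1, 1)
  λ_3 → (1, 8, 0, 4, 0)
  λ_4 → (6, 1, 6, 0, 3)
  λ_5 → (1, 8, 0, 4, 0)
  λ_6 → (3, 4, 0, 3, 5)
  λ_7 → (1, 8, 0, 4, 0)
  λ_8 → (1, 8, 0, 4, 0)
  λ_9 → (1, 8, 0, 4, 0)
  λ_10 → (3, 0, 12, 1, 0)
  λ_11 → (6, 1, 6, 0, 3)
  λ_12 → (3, 4, 0, 3, 5)
  λ_13 → (6, 1, 6, 0, 3)

Linkage partition of the 13 weights (5 classes, p=17):

[[1, 2], [3, 5, 7, 8, 9], [4, 11, 13], [6, 12], [10]]


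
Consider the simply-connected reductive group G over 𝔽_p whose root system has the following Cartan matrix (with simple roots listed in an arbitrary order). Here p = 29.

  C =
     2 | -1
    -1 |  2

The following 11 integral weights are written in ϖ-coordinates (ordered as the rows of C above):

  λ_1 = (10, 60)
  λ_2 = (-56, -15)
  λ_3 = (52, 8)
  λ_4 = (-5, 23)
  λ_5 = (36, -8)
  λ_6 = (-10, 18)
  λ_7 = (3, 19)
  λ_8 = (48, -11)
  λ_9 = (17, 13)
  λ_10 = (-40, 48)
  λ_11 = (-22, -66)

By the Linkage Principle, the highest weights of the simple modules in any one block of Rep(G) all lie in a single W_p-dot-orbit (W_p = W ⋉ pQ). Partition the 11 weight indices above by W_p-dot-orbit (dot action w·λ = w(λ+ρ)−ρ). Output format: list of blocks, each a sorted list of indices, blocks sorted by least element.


Cartan matrix: type A_2 (|W|=6); un-permuting the 2 rows.

Ā_29 reps of the 11 weights (A_2, coords as presented):

  λ_1 → (15, 11);  λ_2 → (15, 11);  λ_3 → (4, 20);  λ_4 → (4, 20);  λ_5 → (21, 1);  λ_6 → (9, 10);  λ_7 → (4, 20);  λ_8 → (9, 10);  λ_9 → (15, 11);  λ_10 → (9, 10);  λ_11 → (21, 1)

The 11 indices split into 4 linkage classes (same alcove rep ⇔ same W_29-dot-orbit):

[[1, 2, 9], [3, 4, 7], [5, 11], [6, 8, 10]]


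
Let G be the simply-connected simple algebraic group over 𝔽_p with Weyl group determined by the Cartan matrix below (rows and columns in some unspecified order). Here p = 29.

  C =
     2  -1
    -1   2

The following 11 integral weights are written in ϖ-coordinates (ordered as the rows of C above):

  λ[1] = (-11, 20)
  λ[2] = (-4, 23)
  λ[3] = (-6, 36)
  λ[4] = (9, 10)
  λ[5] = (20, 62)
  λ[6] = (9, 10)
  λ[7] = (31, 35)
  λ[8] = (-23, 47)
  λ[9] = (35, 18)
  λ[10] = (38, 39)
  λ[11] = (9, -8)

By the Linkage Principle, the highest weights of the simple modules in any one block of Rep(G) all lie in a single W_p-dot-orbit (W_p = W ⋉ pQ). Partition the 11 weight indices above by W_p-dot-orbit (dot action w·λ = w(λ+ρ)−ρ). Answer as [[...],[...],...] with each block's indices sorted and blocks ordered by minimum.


Dynkin diagram of C (from the 2 off-diagonal −1 entries): A_2.

λ_j+ρ reflected into Ā_29 (⟨·,θ^∨⟩≤29); 2-tuples as given:

  λ_1 → (10, 11) · λ_2 → (3, 21) · λ_3 → (3, 21) · λ_4 → (10, 11) · λ_5 → (3, 21) · λ_6 → (10, 11) · λ_7 → (3, 7) · λ_8 → (3, 7) · λ_9 → (3, 7) · λ_10 → (10, 11) · λ_11 → (3, 7)

The 11 indices split into 3 linkage classes (same alcove rep ⇔ same W_29-dot-orbit):

[[1, 4, 6, 10], [2, 3, 5], [7, 8, 9, 11]]


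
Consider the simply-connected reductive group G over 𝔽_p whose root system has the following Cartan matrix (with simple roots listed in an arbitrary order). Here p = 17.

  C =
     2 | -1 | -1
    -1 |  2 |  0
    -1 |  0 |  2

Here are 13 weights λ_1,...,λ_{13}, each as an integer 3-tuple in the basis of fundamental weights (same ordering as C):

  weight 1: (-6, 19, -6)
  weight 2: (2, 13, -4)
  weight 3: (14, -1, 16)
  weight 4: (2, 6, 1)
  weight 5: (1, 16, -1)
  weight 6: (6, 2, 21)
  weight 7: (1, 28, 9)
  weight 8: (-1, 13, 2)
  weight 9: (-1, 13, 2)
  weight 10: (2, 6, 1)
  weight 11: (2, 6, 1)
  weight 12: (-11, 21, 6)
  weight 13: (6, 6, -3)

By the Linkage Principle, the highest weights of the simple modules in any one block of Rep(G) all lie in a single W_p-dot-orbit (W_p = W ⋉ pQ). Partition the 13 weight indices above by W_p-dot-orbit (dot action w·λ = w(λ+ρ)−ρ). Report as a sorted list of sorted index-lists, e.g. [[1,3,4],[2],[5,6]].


A_3 Cartan matrix, 3 simple roots permuted; ρ=(1,1,1).

Ā_17 reps of the 13 weights (A_3, coords as presented):

    [1] (5, 7, 2)
    [2] (0, 14, 3)
    [3] (0, 15, 2)
    [4] (3, 7, 2)
    [5] (0, 15, 2)
    [6] (5, 7, 2)
    [7] (5, 7, 2)
    [8] (0, 14, 3)
    [9] (0, 14, 3)
    [10] (3, 7, 2)
    [11] (3, 7, 2)
    [12] (5, 7, 2)
    [13] (5, 7, 2)

Grouping the 13 weights by Ā_17-representative: 4 linkage classes.

[[1, 6, 7, 12, 13], [2, 8, 9], [3, 5], [4, 10, 11]]


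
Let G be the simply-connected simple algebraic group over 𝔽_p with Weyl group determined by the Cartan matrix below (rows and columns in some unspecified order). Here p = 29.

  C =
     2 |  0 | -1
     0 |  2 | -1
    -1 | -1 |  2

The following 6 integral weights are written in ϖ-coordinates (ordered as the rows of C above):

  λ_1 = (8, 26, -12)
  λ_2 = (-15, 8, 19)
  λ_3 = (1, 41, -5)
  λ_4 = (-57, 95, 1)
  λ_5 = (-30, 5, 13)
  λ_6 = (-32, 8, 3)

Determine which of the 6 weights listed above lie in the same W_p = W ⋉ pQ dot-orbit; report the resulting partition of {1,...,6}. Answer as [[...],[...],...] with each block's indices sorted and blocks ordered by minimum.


Dynkin diagram of C (from the 4 off-diagonal −1 entries): A_3.

λ_j+ρ reflected into Ā_29 (⟨·,θ^∨⟩≤29); 3-tuples as given:

    λ_1 → (2, 16, 9)
    λ_2 → (14, 9, 6)
    λ_3 → (2, 16, 9)
    λ_4 → (2, 16, 9)
    λ_5 → (14, 9, 6)
    λ_6 → (2, 16, 9)

Grouping the 6 weights by Ā_29-representative: 2 linkage classes.

[[1, 3, 4, 6], [2, 5]]


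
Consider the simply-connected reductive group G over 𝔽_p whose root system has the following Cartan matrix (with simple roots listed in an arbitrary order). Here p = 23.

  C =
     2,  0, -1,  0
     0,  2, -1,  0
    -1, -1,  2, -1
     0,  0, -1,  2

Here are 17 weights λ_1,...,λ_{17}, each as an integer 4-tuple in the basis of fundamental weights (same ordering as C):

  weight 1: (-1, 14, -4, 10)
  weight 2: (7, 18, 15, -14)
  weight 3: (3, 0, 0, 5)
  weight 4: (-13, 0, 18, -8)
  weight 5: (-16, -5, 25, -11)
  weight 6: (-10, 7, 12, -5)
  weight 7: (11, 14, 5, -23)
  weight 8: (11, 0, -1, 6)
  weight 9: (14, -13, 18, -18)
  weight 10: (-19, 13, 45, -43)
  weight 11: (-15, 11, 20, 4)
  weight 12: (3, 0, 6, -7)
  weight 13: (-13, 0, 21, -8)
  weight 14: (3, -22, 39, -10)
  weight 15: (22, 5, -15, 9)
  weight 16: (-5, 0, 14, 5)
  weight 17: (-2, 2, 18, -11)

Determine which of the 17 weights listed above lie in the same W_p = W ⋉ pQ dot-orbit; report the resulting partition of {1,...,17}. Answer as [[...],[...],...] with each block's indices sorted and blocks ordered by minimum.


D_4 Cartan matrix, 4 simple roots permuted; ρ=(1,1,1,1).

Each λ_j+ρ reduced to Ā_23; 4-tuples below use C's row order:

  1: (3, 12, 0, 8) · 2: (12, 1, 0, 7) · 3: (4, 1, 1, 6) · 4: (12, 1, 0, 7) · 5: (12, 1, 0, 7) · 6: (9, 8, 0, 4) · 7: (4, 1, 1, 6) · 8: (12, 1, 0, 7) · 9: (4, 1, 1, 6) · 10: (0, 4, 0, 14) · 11: (1, 3, 1, 10) · 12: (4, 1, 1, 6) · 13: (12, 1, 0, 7) · 14: (9, 8, 0, 4) · 15: (9, 8, 0, 4) · 16: (4, 1, 1, 6) · 17: (1, 3, 1, 10)

The 17 indices split into 6 linkage classes (same alcove rep ⇔ same W_23-dot-orbit):

[[1], [2, 4, 5, 8, 13], [3, 7, 9, 12, 16], [6, 14, 15], [10], [11, 17]]


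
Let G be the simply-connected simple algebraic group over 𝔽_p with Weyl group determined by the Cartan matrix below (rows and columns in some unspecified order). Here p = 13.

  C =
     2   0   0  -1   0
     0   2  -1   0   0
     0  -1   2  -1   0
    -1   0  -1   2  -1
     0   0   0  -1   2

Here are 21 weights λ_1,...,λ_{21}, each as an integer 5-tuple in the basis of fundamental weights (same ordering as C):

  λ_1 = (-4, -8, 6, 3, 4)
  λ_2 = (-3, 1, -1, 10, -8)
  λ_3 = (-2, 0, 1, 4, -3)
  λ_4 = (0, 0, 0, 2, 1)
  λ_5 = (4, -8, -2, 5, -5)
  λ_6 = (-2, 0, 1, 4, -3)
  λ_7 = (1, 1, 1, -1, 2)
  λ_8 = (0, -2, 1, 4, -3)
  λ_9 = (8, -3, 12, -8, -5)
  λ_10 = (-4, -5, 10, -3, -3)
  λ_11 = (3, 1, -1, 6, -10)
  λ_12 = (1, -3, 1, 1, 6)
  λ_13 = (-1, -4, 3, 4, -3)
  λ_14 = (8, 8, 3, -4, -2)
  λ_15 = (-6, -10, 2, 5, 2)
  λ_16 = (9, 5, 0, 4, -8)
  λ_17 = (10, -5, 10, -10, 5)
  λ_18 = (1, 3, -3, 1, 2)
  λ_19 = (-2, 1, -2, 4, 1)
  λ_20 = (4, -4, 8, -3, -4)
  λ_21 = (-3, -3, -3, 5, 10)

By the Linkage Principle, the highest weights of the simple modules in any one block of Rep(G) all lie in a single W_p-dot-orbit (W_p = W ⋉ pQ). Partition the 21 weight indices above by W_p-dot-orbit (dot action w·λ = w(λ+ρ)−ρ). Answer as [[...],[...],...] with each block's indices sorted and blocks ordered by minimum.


D_5 Cartan matrix, 5 simple roots permuted; ρ=(1,1,1,1,1).

Alcove-folded reps (p=13, 21 weights, presented ϖ-order):

  λ_1 → (0, 3, 1, 3, 2) · λ_2 → (2, 0, 2, 0, 7) · λ_3 → (1, 1, 2, 2, 2) · λ_4 → (1, 1, 1, 3, 2) · λ_5 → (1, 1, 1, 3, 2) · λ_6 → (1, 1, 2, 2, 2) · λ_7 → (2, 2, 2, 0, 3) · λ_8 → (1, 1, 1, 3, 2) · λ_9 → (2, 0, 2, 0, 7) · λ_10 → (2, 2, 2, 0, 3) · λ_11 → (2, 0, 2, 0, 7) · λ_12 → (2, 0, 2, 0, 7) · λ_13 → (0, 3, 1, 3, 2) · λ_14 → (0, 3, 1, 3, 2) · λ_15 → (0, 3, 1, 3, 2) · λ_16 → (1, 1, 1, 3, 2) · λ_17 → (2, 2, 2, 0, 3) · λ_18 → (2, 2, 2, 0, 3) · λ_19 → (1, 1, 1, 3, 2) · λ_20 → (0, 3, 1, 3, 2) · λ_21 → (2, 0, 2, 0, 7)

Partition of {1..21} into 5 W_13-dot-orbits:

[[1, 13, 14, 15, 20], [2, 9, 11, 12, 21], [3, 6], [4, 5, 8, 16, 19], [7, 10, 17, 18]]
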